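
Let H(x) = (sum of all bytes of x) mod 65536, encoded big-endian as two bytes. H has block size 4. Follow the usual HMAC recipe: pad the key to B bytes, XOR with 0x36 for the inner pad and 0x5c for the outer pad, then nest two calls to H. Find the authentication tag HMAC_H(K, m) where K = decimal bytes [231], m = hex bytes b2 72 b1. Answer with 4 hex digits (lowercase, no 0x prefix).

Key decimal bytes [231] = e7 is 1 byte ≤ B = 4; zero-pad to 4 bytes: K' = e7 00 00 00.
K' ⊕ ipad = d1 36 36 36.  K' ⊕ opad = bb 5c 5c 5c.
Inner input = (K'⊕ipad) ∥ m = d1 36 36 36 ∥ b2 72 b1.
Inner hash: sum = 209+54+54+54+178+114+177 = 840 → 03 48.
Outer input = (K'⊕opad) ∥ inner = bb 5c 5c 5c ∥ 03 48.
Outer hash (tag): sum = 187+92+92+92+3+72 = 538 → 02 1a.

021a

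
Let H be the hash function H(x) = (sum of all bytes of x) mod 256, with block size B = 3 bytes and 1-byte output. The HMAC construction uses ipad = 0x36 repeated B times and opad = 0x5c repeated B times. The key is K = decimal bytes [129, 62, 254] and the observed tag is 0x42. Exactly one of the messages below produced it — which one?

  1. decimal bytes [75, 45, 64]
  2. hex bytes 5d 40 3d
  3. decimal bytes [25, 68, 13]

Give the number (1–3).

Key decimal bytes [129, 62, 254] = 81 3e fe is exactly B = 3 bytes: K' = 81 3e fe.
K' ⊕ ipad = b7 08 c8; K' ⊕ opad = dd 62 a2.
m1: inner = H(b7 08 c8 4b 2d 40) = 3f; tag = H(dd 62 a2 3f) = 20
m2: inner = H(b7 08 c8 5d 40 3d) = 61; tag = H(dd 62 a2 61) = 42 ← matches
m3: inner = H(b7 08 c8 19 44 0d) = f1; tag = H(dd 62 a2 f1) = d2

2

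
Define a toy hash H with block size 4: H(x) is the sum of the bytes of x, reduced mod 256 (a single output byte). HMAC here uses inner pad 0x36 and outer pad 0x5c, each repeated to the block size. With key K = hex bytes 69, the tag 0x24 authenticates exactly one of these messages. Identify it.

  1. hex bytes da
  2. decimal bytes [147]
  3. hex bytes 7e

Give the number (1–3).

Key hex bytes 69 is 1 byte ≤ B = 4; zero-pad to 4 bytes: K' = 69 00 00 00.
K' ⊕ ipad = 5f 36 36 36; K' ⊕ opad = 35 5c 5c 5c.
m1: inner = H(5f 36 36 36 da) = db; tag = H(35 5c 5c 5c db) = 24 ← matches
m2: inner = H(5f 36 36 36 93) = 94; tag = H(35 5c 5c 5c 94) = dd
m3: inner = H(5f 36 36 36 7e) = 7f; tag = H(35 5c 5c 5c 7f) = c8

1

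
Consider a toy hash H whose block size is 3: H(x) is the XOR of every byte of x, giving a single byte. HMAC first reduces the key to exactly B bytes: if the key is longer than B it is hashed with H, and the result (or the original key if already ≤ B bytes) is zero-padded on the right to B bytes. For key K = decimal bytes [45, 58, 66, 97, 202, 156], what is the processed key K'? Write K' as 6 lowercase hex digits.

620000

|K| = 6 > B = 3, so first hash the key.
H(K): XOR 2d⊕3a⊕42⊕61⊕ca⊕9c = 62.
Zero-pad H(K) = 62 to 3 bytes: K' = 62 00 00.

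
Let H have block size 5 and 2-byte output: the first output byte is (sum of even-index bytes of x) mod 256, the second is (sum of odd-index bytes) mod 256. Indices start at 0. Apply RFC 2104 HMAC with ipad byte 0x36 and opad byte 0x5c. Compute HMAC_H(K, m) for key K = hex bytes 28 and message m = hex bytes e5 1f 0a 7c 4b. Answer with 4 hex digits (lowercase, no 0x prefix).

Key hex bytes 28 is 1 byte ≤ B = 5; zero-pad to 5 bytes: K' = 28 00 00 00 00.
K' ⊕ ipad = 1e 36 36 36 36.  K' ⊕ opad = 74 5c 5c 5c 5c.
Inner input = (K'⊕ipad) ∥ m = 1e 36 36 36 36 ∥ e5 1f 0a 7c 4b.
Inner hash: even-index sum = 293 mod 256 = 37; odd-index sum = 422 mod 256 = 166 → 25 a6.
Outer input = (K'⊕opad) ∥ inner = 74 5c 5c 5c 5c ∥ 25 a6.
Outer hash (tag): even-index sum = 466 mod 256 = 210; odd-index sum = 221 mod 256 = 221 → d2 dd.

d2dd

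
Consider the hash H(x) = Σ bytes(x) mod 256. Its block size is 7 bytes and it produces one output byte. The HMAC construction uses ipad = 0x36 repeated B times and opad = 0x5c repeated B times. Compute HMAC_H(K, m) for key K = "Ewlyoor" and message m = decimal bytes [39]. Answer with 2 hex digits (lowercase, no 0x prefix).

a7

Key "Ewlyoor" = 45 77 6c 79 6f 6f 72 is exactly B = 7 bytes: K' = 45 77 6c 79 6f 6f 72.
K' ⊕ ipad = 73 41 5a 4f 59 59 44.  K' ⊕ opad = 19 2b 30 25 33 33 2e.
Inner input = (K'⊕ipad) ∥ m = 73 41 5a 4f 59 59 44 ∥ 27.
Inner hash: sum = 115+65+90+79+89+89+68+39 = 634; mod 256 = 122 → 7a.
Outer input = (K'⊕opad) ∥ inner = 19 2b 30 25 33 33 2e ∥ 7a.
Outer hash (tag): sum = 25+43+48+37+51+51+46+122 = 423; mod 256 = 167 → a7.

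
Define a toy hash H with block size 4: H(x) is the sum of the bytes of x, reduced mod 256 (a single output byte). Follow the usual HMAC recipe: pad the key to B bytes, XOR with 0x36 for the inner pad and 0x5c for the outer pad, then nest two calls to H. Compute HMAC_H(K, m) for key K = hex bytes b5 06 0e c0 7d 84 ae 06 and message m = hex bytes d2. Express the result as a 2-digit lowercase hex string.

Key hex bytes b5 06 0e c0 7d 84 ae 06 is 8 bytes > B = 4, so hash it first: H(key) = 3e, then zero-pad to 4 bytes: K' = 3e 00 00 00.
K' ⊕ ipad = 08 36 36 36.  K' ⊕ opad = 62 5c 5c 5c.
Inner input = (K'⊕ipad) ∥ m = 08 36 36 36 ∥ d2.
Inner hash: sum = 8+54+54+54+210 = 380; mod 256 = 124 → 7c.
Outer input = (K'⊕opad) ∥ inner = 62 5c 5c 5c ∥ 7c.
Outer hash (tag): sum = 98+92+92+92+124 = 498; mod 256 = 242 → f2.

f2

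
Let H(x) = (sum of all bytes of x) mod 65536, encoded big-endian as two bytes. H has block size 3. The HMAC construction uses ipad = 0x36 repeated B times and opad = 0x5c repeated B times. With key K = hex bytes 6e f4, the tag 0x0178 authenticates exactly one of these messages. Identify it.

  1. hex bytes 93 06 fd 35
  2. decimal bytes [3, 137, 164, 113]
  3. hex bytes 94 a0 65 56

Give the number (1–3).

3

Key hex bytes 6e f4 is 2 bytes ≤ B = 3; zero-pad to 3 bytes: K' = 6e f4 00.
K' ⊕ ipad = 58 c2 36; K' ⊕ opad = 32 a8 5c.
m1: inner = H(58 c2 36 93 06 fd 35) = 03 1b; tag = H(32 a8 5c 03 1b) = 0154
m2: inner = H(58 c2 36 03 89 a4 71) = 02 f1; tag = H(32 a8 5c 02 f1) = 0229
m3: inner = H(58 c2 36 94 a0 65 56) = 03 3f; tag = H(32 a8 5c 03 3f) = 0178 ← matches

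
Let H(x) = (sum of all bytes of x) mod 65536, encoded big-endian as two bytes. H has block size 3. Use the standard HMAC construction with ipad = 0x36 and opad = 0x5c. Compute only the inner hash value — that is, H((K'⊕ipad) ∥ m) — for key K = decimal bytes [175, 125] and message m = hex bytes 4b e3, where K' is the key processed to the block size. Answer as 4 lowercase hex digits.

0248

Key decimal bytes [175, 125] = af 7d is 2 bytes ≤ B = 3; zero-pad to 3 bytes: K' = af 7d 00.
K' ⊕ ipad = 99 4b 36.
Inner input = 99 4b 36 ∥ 4b e3.
Inner hash: sum = 153+75+54+75+227 = 584 → 02 48.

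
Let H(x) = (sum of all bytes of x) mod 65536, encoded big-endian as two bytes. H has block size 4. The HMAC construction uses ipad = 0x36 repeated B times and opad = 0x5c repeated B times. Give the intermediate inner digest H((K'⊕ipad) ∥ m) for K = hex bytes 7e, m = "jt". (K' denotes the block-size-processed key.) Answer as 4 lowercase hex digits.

01c8

Key hex bytes 7e is 1 byte ≤ B = 4; zero-pad to 4 bytes: K' = 7e 00 00 00.
K' ⊕ ipad = 48 36 36 36.
Inner input = 48 36 36 36 ∥ 6a 74.
Inner hash: sum = 72+54+54+54+106+116 = 456 → 01 c8.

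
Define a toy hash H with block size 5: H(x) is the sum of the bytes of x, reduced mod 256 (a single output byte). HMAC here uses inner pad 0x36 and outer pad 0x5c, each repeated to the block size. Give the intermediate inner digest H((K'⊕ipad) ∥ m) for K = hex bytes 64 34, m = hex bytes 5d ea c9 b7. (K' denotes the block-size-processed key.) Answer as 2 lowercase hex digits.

Key hex bytes 64 34 is 2 bytes ≤ B = 5; zero-pad to 5 bytes: K' = 64 34 00 00 00.
K' ⊕ ipad = 52 02 36 36 36.
Inner input = 52 02 36 36 36 ∥ 5d ea c9 b7.
Inner hash: sum = 82+2+54+54+54+93+234+201+183 = 957; mod 256 = 189 → bd.

bd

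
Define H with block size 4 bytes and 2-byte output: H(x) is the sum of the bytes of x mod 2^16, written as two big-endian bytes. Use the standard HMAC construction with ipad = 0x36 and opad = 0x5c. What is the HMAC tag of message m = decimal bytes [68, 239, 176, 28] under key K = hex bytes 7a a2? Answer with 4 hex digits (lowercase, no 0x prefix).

022a

Key hex bytes 7a a2 is 2 bytes ≤ B = 4; zero-pad to 4 bytes: K' = 7a a2 00 00.
K' ⊕ ipad = 4c 94 36 36.  K' ⊕ opad = 26 fe 5c 5c.
Inner input = (K'⊕ipad) ∥ m = 4c 94 36 36 ∥ 44 ef b0 1c.
Inner hash: sum = 76+148+54+54+68+239+176+28 = 843 → 03 4b.
Outer input = (K'⊕opad) ∥ inner = 26 fe 5c 5c ∥ 03 4b.
Outer hash (tag): sum = 38+254+92+92+3+75 = 554 → 02 2a.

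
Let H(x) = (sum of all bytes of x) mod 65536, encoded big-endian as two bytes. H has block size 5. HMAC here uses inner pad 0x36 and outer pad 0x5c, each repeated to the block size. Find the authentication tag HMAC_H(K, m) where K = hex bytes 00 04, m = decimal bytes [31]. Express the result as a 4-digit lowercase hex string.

01f2

Key hex bytes 00 04 is 2 bytes ≤ B = 5; zero-pad to 5 bytes: K' = 00 04 00 00 00.
K' ⊕ ipad = 36 32 36 36 36.  K' ⊕ opad = 5c 58 5c 5c 5c.
Inner input = (K'⊕ipad) ∥ m = 36 32 36 36 36 ∥ 1f.
Inner hash: sum = 54+50+54+54+54+31 = 297 → 01 29.
Outer input = (K'⊕opad) ∥ inner = 5c 58 5c 5c 5c ∥ 01 29.
Outer hash (tag): sum = 92+88+92+92+92+1+41 = 498 → 01 f2.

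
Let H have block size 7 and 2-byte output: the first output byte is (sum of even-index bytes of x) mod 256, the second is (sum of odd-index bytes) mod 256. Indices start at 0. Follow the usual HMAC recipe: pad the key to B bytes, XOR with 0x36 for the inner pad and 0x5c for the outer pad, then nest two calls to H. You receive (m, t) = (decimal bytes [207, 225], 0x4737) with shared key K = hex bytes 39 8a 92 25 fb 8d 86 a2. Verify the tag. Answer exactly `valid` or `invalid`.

valid

Key hex bytes 39 8a 92 25 fb 8d 86 a2 is 8 bytes > B = 7, so hash it first: H(key) = 4c de, then zero-pad to 7 bytes: K' = 4c de 00 00 00 00 00.
K' ⊕ ipad = 7a e8 36 36 36 36 36; K' ⊕ opad = 10 82 5c 5c 5c 5c 5c.
Inner hash: even-index sum = 509 mod 256 = 253; odd-index sum = 547 mod 256 = 35 → fd 23.
Outer hash (recomputed tag): even-index sum = 327 mod 256 = 71; odd-index sum = 567 mod 256 = 55 → 47 37.
Recomputed tag = 4737; claimed = 4737 → match.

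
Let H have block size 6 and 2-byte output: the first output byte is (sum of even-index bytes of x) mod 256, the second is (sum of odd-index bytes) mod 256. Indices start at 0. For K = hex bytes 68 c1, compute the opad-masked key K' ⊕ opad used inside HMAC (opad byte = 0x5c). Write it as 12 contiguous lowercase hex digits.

Key hex bytes 68 c1 is 2 bytes ≤ B = 6; zero-pad to 6 bytes: K' = 68 c1 00 00 00 00.
XOR each byte with 0x5c: 68⊕5c=34, c1⊕5c=9d, 00⊕5c=5c, 00⊕5c=5c, 00⊕5c=5c, 00⊕5c=5c.

349d5c5c5c5c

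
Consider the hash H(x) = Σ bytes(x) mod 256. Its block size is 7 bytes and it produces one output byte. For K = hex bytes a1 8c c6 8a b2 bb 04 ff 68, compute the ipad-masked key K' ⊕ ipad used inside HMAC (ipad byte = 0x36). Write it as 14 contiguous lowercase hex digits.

Key hex bytes a1 8c c6 8a b2 bb 04 ff 68 is 9 bytes > B = 7, so hash it first: H(key) = 55, then zero-pad to 7 bytes: K' = 55 00 00 00 00 00 00.
XOR each byte with 0x36: 55⊕36=63, 00⊕36=36, 00⊕36=36, 00⊕36=36, 00⊕36=36, 00⊕36=36, 00⊕36=36.

63363636363636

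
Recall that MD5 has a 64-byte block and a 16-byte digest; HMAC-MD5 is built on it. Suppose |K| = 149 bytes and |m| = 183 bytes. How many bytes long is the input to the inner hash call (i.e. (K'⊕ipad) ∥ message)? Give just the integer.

247

Key is 149 > 64 bytes, so it is hashed to 16 bytes then zero-padded to 64: |K'| = 64.
Inner input = (K'⊕ipad) ∥ m → 64 + 183 = 247 bytes.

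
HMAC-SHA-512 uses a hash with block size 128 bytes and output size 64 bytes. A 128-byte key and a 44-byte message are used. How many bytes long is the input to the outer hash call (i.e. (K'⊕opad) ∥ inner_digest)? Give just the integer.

Key is 128 ≤ 128 bytes, zero-padded: |K'| = 128.
Outer input = (K'⊕opad) ∥ H(inner) → 128 + 64 = 192 bytes.

192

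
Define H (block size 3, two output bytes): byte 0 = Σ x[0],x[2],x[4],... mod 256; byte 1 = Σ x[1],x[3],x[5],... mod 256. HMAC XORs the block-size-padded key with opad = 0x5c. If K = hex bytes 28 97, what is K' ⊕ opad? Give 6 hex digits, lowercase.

Key hex bytes 28 97 is 2 bytes ≤ B = 3; zero-pad to 3 bytes: K' = 28 97 00.
XOR each byte with 0x5c: 28⊕5c=74, 97⊕5c=cb, 00⊕5c=5c.

74cb5c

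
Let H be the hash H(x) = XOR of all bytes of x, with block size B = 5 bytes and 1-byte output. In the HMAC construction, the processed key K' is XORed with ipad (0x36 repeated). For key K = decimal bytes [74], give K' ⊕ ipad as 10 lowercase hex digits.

7c36363636

Key decimal bytes [74] = 4a is 1 byte ≤ B = 5; zero-pad to 5 bytes: K' = 4a 00 00 00 00.
XOR each byte with 0x36: 4a⊕36=7c, 00⊕36=36, 00⊕36=36, 00⊕36=36, 00⊕36=36.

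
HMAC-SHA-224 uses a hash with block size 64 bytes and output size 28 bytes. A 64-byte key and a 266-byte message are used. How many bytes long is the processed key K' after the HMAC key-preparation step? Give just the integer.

Key is 64 ≤ 64 bytes, zero-padded: |K'| = 64.

64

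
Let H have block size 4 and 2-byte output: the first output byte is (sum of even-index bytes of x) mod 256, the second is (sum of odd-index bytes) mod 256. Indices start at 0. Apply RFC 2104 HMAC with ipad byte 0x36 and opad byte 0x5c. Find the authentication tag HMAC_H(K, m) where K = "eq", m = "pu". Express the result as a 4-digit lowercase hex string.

8e7b

Key "eq" = 65 71 is 2 bytes ≤ B = 4; zero-pad to 4 bytes: K' = 65 71 00 00.
K' ⊕ ipad = 53 47 36 36.  K' ⊕ opad = 39 2d 5c 5c.
Inner input = (K'⊕ipad) ∥ m = 53 47 36 36 ∥ 70 75.
Inner hash: even-index sum = 249 mod 256 = 249; odd-index sum = 242 mod 256 = 242 → f9 f2.
Outer input = (K'⊕opad) ∥ inner = 39 2d 5c 5c ∥ f9 f2.
Outer hash (tag): even-index sum = 398 mod 256 = 142; odd-index sum = 379 mod 256 = 123 → 8e 7b.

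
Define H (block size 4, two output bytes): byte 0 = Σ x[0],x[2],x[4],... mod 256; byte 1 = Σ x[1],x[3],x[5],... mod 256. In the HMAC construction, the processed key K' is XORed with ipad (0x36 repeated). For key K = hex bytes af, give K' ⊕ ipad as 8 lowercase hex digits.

99363636

Key hex bytes af is 1 byte ≤ B = 4; zero-pad to 4 bytes: K' = af 00 00 00.
XOR each byte with 0x36: af⊕36=99, 00⊕36=36, 00⊕36=36, 00⊕36=36.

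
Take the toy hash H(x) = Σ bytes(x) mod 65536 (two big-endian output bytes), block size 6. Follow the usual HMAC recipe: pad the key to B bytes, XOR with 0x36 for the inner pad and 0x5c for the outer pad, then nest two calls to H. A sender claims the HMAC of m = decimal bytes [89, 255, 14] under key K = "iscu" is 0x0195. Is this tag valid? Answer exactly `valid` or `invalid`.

Key "iscu" = 69 73 63 75 is 4 bytes ≤ B = 6; zero-pad to 6 bytes: K' = 69 73 63 75 00 00.
K' ⊕ ipad = 5f 45 55 43 36 36; K' ⊕ opad = 35 2f 3f 29 5c 5c.
Inner hash: sum = 95+69+85+67+54+54+89+255+14 = 782 → 03 0e.
Outer hash (recomputed tag): sum = 53+47+63+41+92+92+3+14 = 405 → 01 95.
Recomputed tag = 0195; claimed = 0195 → match.

valid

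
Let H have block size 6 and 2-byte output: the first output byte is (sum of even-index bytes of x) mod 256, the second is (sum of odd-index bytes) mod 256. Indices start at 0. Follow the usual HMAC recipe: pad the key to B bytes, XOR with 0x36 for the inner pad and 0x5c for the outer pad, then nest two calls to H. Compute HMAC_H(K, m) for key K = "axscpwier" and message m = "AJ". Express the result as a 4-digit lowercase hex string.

d1da

Key "axscpwier" = 61 78 73 63 70 77 69 65 72 is 9 bytes > B = 6, so hash it first: H(key) = 1f b7, then zero-pad to 6 bytes: K' = 1f b7 00 00 00 00.
K' ⊕ ipad = 29 81 36 36 36 36.  K' ⊕ opad = 43 eb 5c 5c 5c 5c.
Inner input = (K'⊕ipad) ∥ m = 29 81 36 36 36 36 ∥ 41 4a.
Inner hash: even-index sum = 214 mod 256 = 214; odd-index sum = 311 mod 256 = 55 → d6 37.
Outer input = (K'⊕opad) ∥ inner = 43 eb 5c 5c 5c 5c ∥ d6 37.
Outer hash (tag): even-index sum = 465 mod 256 = 209; odd-index sum = 474 mod 256 = 218 → d1 da.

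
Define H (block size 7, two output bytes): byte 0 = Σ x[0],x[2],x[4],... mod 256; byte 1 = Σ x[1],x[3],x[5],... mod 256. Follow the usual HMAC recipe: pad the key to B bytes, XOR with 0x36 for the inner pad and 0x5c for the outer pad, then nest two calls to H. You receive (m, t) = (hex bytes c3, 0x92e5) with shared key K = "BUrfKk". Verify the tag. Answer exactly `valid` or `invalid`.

Key "BUrfKk" = 42 55 72 66 4b 6b is 6 bytes ≤ B = 7; zero-pad to 7 bytes: K' = 42 55 72 66 4b 6b 00.
K' ⊕ ipad = 74 63 44 50 7d 5d 36; K' ⊕ opad = 1e 09 2e 3a 17 37 5c.
Inner hash: even-index sum = 363 mod 256 = 107; odd-index sum = 467 mod 256 = 211 → 6b d3.
Outer hash (recomputed tag): even-index sum = 402 mod 256 = 146; odd-index sum = 229 mod 256 = 229 → 92 e5.
Recomputed tag = 92e5; claimed = 92e5 → match.

valid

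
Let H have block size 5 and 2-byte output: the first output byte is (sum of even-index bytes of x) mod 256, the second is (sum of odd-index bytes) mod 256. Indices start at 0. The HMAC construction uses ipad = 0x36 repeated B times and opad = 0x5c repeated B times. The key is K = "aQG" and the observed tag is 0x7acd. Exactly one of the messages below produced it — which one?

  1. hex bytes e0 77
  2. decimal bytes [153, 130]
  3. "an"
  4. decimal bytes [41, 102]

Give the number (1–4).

4

Key "aQG" = 61 51 47 is 3 bytes ≤ B = 5; zero-pad to 5 bytes: K' = 61 51 47 00 00.
K' ⊕ ipad = 57 67 71 36 36; K' ⊕ opad = 3d 0d 1b 5c 5c.
m1: inner = H(57 67 71 36 36 e0 77) = 75 7d; tag = H(3d 0d 1b 5c 5c 75 7d) = 31de
m2: inner = H(57 67 71 36 36 99 82) = 80 36; tag = H(3d 0d 1b 5c 5c 80 36) = eae9
m3: inner = H(57 67 71 36 36 61 6e) = 6c fe; tag = H(3d 0d 1b 5c 5c 6c fe) = b2d5
m4: inner = H(57 67 71 36 36 29 66) = 64 c6; tag = H(3d 0d 1b 5c 5c 64 c6) = 7acd ← matches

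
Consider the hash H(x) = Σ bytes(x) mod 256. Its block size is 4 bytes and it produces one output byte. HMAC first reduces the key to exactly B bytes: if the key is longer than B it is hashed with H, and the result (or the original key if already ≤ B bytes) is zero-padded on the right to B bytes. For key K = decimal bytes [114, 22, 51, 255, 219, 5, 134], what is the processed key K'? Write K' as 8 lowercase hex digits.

|K| = 7 > B = 4, so first hash the key.
H(K): sum = 114+22+51+255+219+5+134 = 800; mod 256 = 32 → 20.
Zero-pad H(K) = 20 to 4 bytes: K' = 20 00 00 00.

20000000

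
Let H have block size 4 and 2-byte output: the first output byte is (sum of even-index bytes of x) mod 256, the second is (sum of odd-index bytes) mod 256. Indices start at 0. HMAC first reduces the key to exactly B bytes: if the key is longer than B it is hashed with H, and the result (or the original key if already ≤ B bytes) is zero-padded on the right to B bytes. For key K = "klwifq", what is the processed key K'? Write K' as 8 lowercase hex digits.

|K| = 6 > B = 4, so first hash the key.
H(K): even-index sum = 328 mod 256 = 72; odd-index sum = 326 mod 256 = 70 → 48 46.
Zero-pad H(K) = 48 46 to 4 bytes: K' = 48 46 00 00.

48460000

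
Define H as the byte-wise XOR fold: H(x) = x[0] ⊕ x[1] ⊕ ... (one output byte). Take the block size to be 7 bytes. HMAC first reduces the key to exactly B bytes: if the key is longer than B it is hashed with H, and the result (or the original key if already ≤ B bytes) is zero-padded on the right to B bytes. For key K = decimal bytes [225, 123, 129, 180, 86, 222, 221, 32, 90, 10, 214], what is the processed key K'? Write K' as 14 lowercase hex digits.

5c000000000000

|K| = 11 > B = 7, so first hash the key.
H(K): XOR e1⊕7b⊕81⊕b4⊕56⊕de⊕dd⊕20⊕5a⊕0a⊕d6 = 5c.
Zero-pad H(K) = 5c to 7 bytes: K' = 5c 00 00 00 00 00 00.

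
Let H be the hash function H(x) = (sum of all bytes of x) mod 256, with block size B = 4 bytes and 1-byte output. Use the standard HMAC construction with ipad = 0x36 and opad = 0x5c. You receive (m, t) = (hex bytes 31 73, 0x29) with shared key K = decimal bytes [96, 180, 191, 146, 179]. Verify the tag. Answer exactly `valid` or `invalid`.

Key decimal bytes [96, 180, 191, 146, 179] = 60 b4 bf 92 b3 is 5 bytes > B = 4, so hash it first: H(key) = 18, then zero-pad to 4 bytes: K' = 18 00 00 00.
K' ⊕ ipad = 2e 36 36 36; K' ⊕ opad = 44 5c 5c 5c.
Inner hash: sum = 46+54+54+54+49+115 = 372; mod 256 = 116 → 74.
Outer hash (recomputed tag): sum = 68+92+92+92+116 = 460; mod 256 = 204 → cc.
Recomputed tag = cc; claimed = 29 → mismatch.

invalid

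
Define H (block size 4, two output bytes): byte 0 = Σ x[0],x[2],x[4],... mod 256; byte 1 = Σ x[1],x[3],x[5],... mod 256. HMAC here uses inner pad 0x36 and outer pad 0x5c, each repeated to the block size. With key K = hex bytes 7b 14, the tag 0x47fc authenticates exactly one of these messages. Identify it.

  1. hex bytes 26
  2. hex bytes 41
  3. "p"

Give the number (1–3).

2

Key hex bytes 7b 14 is 2 bytes ≤ B = 4; zero-pad to 4 bytes: K' = 7b 14 00 00.
K' ⊕ ipad = 4d 22 36 36; K' ⊕ opad = 27 48 5c 5c.
m1: inner = H(4d 22 36 36 26) = a9 58; tag = H(27 48 5c 5c a9 58) = 2cfc
m2: inner = H(4d 22 36 36 41) = c4 58; tag = H(27 48 5c 5c c4 58) = 47fc ← matches
m3: inner = H(4d 22 36 36 70) = f3 58; tag = H(27 48 5c 5c f3 58) = 76fc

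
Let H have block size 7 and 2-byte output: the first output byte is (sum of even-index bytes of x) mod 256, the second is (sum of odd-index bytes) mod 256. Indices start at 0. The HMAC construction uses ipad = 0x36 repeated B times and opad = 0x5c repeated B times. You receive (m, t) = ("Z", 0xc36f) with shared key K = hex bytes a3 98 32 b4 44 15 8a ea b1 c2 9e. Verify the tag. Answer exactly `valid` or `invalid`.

Key hex bytes a3 98 32 b4 44 15 8a ea b1 c2 9e is 11 bytes > B = 7, so hash it first: H(key) = f2 0d, then zero-pad to 7 bytes: K' = f2 0d 00 00 00 00 00.
K' ⊕ ipad = c4 3b 36 36 36 36 36; K' ⊕ opad = ae 51 5c 5c 5c 5c 5c.
Inner hash: even-index sum = 358 mod 256 = 102; odd-index sum = 257 mod 256 = 1 → 66 01.
Outer hash (recomputed tag): even-index sum = 451 mod 256 = 195; odd-index sum = 367 mod 256 = 111 → c3 6f.
Recomputed tag = c36f; claimed = c36f → match.

valid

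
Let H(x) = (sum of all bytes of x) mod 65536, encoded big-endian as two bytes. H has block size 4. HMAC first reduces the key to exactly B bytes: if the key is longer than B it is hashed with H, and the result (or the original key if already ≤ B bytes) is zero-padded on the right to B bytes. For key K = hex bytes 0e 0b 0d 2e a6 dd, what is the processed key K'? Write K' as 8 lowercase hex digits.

01d70000

|K| = 6 > B = 4, so first hash the key.
H(K): sum = 14+11+13+46+166+221 = 471 → 01 d7.
Zero-pad H(K) = 01 d7 to 4 bytes: K' = 01 d7 00 00.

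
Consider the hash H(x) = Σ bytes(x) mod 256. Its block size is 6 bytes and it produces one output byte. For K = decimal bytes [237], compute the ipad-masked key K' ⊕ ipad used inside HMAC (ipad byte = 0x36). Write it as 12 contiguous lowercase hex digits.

db3636363636

Key decimal bytes [237] = ed is 1 byte ≤ B = 6; zero-pad to 6 bytes: K' = ed 00 00 00 00 00.
XOR each byte with 0x36: ed⊕36=db, 00⊕36=36, 00⊕36=36, 00⊕36=36, 00⊕36=36, 00⊕36=36.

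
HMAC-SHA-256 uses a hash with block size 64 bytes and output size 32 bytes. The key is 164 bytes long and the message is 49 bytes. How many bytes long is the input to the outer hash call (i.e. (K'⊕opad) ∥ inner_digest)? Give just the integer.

Key is 164 > 64 bytes, so it is hashed to 32 bytes then zero-padded to 64: |K'| = 64.
Outer input = (K'⊕opad) ∥ H(inner) → 64 + 32 = 96 bytes.

96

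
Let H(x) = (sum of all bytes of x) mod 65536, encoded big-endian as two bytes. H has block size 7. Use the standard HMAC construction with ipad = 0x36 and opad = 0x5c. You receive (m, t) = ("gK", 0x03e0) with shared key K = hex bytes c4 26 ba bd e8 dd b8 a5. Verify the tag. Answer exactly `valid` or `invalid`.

Key hex bytes c4 26 ba bd e8 dd b8 a5 is 8 bytes > B = 7, so hash it first: H(key) = 05 83, then zero-pad to 7 bytes: K' = 05 83 00 00 00 00 00.
K' ⊕ ipad = 33 b5 36 36 36 36 36; K' ⊕ opad = 59 df 5c 5c 5c 5c 5c.
Inner hash: sum = 51+181+54+54+54+54+54+103+75 = 680 → 02 a8.
Outer hash (recomputed tag): sum = 89+223+92+92+92+92+92+2+168 = 942 → 03 ae.
Recomputed tag = 03ae; claimed = 03e0 → mismatch.

invalid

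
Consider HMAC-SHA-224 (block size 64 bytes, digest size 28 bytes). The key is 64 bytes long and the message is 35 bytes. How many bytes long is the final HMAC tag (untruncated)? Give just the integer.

28

The tag is one SHA-224 digest: 28 bytes.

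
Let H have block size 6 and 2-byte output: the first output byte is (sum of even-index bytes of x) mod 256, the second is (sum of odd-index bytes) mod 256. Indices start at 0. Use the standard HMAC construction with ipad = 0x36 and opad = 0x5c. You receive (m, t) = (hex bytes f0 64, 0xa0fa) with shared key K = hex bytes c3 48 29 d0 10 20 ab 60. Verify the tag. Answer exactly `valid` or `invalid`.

Key hex bytes c3 48 29 d0 10 20 ab 60 is 8 bytes > B = 6, so hash it first: H(key) = a7 98, then zero-pad to 6 bytes: K' = a7 98 00 00 00 00.
K' ⊕ ipad = 91 ae 36 36 36 36; K' ⊕ opad = fb c4 5c 5c 5c 5c.
Inner hash: even-index sum = 493 mod 256 = 237; odd-index sum = 382 mod 256 = 126 → ed 7e.
Outer hash (recomputed tag): even-index sum = 672 mod 256 = 160; odd-index sum = 506 mod 256 = 250 → a0 fa.
Recomputed tag = a0fa; claimed = a0fa → match.

valid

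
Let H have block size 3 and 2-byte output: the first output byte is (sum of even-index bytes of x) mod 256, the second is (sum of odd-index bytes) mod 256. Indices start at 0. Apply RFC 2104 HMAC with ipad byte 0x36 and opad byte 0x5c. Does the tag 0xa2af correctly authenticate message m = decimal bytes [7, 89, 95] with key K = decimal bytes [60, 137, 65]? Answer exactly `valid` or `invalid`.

valid

Key decimal bytes [60, 137, 65] = 3c 89 41 is exactly B = 3 bytes: K' = 3c 89 41.
K' ⊕ ipad = 0a bf 77; K' ⊕ opad = 60 d5 1d.
Inner hash: even-index sum = 218 mod 256 = 218; odd-index sum = 293 mod 256 = 37 → da 25.
Outer hash (recomputed tag): even-index sum = 162 mod 256 = 162; odd-index sum = 431 mod 256 = 175 → a2 af.
Recomputed tag = a2af; claimed = a2af → match.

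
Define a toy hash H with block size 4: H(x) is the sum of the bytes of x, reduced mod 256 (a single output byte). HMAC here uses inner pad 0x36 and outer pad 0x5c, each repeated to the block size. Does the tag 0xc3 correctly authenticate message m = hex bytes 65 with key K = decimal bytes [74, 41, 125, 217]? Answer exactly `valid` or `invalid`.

invalid

Key decimal bytes [74, 41, 125, 217] = 4a 29 7d d9 is exactly B = 4 bytes: K' = 4a 29 7d d9.
K' ⊕ ipad = 7c 1f 4b ef; K' ⊕ opad = 16 75 21 85.
Inner hash: sum = 124+31+75+239+101 = 570; mod 256 = 58 → 3a.
Outer hash (recomputed tag): sum = 22+117+33+133+58 = 363; mod 256 = 107 → 6b.
Recomputed tag = 6b; claimed = c3 → mismatch.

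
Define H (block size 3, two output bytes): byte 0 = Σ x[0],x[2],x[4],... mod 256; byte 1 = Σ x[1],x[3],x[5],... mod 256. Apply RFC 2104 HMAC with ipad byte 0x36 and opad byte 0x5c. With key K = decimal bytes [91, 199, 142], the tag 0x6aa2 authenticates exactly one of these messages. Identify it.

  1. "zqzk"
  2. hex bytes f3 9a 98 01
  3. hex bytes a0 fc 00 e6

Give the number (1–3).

3

Key decimal bytes [91, 199, 142] = 5b c7 8e is exactly B = 3 bytes: K' = 5b c7 8e.
K' ⊕ ipad = 6d f1 b8; K' ⊕ opad = 07 9b d2.
m1: inner = H(6d f1 b8 7a 71 7a 6b) = 01 e5; tag = H(07 9b d2 01 e5) = be9c
m2: inner = H(6d f1 b8 f3 9a 98 01) = c0 7c; tag = H(07 9b d2 c0 7c) = 555b
m3: inner = H(6d f1 b8 a0 fc 00 e6) = 07 91; tag = H(07 9b d2 07 91) = 6aa2 ← matches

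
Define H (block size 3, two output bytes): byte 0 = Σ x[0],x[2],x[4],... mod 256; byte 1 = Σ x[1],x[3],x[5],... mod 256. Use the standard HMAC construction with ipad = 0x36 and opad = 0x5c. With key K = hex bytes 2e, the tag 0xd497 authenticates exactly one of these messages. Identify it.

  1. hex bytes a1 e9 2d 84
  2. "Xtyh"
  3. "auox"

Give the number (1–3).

Key hex bytes 2e is 1 byte ≤ B = 3; zero-pad to 3 bytes: K' = 2e 00 00.
K' ⊕ ipad = 18 36 36; K' ⊕ opad = 72 5c 5c.
m1: inner = H(18 36 36 a1 e9 2d 84) = bb 04; tag = H(72 5c 5c bb 04) = d217
m2: inner = H(18 36 36 58 74 79 68) = 2a 07; tag = H(72 5c 5c 2a 07) = d586
m3: inner = H(18 36 36 61 75 6f 78) = 3b 06; tag = H(72 5c 5c 3b 06) = d497 ← matches

3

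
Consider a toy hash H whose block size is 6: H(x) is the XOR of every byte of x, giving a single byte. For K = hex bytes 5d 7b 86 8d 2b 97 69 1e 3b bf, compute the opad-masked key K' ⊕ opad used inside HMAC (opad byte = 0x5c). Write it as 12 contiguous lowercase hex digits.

3e5c5c5c5c5c

Key hex bytes 5d 7b 86 8d 2b 97 69 1e 3b bf is 10 bytes > B = 6, so hash it first: H(key) = 62, then zero-pad to 6 bytes: K' = 62 00 00 00 00 00.
XOR each byte with 0x5c: 62⊕5c=3e, 00⊕5c=5c, 00⊕5c=5c, 00⊕5c=5c, 00⊕5c=5c, 00⊕5c=5c.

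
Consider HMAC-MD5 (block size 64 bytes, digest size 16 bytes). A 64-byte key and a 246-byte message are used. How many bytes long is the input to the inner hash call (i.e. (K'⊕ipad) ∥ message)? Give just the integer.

Key is 64 ≤ 64 bytes, zero-padded: |K'| = 64.
Inner input = (K'⊕ipad) ∥ m → 64 + 246 = 310 bytes.

310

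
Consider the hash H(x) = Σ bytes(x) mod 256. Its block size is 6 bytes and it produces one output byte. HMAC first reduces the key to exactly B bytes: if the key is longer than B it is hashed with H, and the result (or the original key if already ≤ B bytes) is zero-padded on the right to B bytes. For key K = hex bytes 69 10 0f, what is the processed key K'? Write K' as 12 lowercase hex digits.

69100f000000

Key hex bytes 69 10 0f is 3 bytes ≤ B = 6; zero-pad to 6 bytes: K' = 69 10 0f 00 00 00.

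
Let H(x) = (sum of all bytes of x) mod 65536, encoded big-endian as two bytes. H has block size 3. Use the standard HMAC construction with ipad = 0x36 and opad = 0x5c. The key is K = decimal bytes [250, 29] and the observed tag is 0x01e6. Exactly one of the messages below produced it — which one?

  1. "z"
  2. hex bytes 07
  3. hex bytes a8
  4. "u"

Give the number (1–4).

4

Key decimal bytes [250, 29] = fa 1d is 2 bytes ≤ B = 3; zero-pad to 3 bytes: K' = fa 1d 00.
K' ⊕ ipad = cc 2b 36; K' ⊕ opad = a6 41 5c.
m1: inner = H(cc 2b 36 7a) = 01 a7; tag = H(a6 41 5c 01 a7) = 01eb
m2: inner = H(cc 2b 36 07) = 01 34; tag = H(a6 41 5c 01 34) = 0178
m3: inner = H(cc 2b 36 a8) = 01 d5; tag = H(a6 41 5c 01 d5) = 0219
m4: inner = H(cc 2b 36 75) = 01 a2; tag = H(a6 41 5c 01 a2) = 01e6 ← matches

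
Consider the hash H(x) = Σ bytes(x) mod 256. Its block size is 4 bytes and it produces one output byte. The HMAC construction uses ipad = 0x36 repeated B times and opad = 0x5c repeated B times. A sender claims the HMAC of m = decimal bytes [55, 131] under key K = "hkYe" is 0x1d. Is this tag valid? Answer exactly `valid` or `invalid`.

Key "hkYe" = 68 6b 59 65 is exactly B = 4 bytes: K' = 68 6b 59 65.
K' ⊕ ipad = 5e 5d 6f 53; K' ⊕ opad = 34 37 05 39.
Inner hash: sum = 94+93+111+83+55+131 = 567; mod 256 = 55 → 37.
Outer hash (recomputed tag): sum = 52+55+5+57+55 = 224 → e0.
Recomputed tag = e0; claimed = 1d → mismatch.

invalid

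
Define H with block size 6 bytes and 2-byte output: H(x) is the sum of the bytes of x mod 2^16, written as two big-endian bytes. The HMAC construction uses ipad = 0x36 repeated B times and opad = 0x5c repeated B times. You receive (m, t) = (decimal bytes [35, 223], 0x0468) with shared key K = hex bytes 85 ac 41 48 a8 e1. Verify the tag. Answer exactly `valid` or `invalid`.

valid

Key hex bytes 85 ac 41 48 a8 e1 is exactly B = 6 bytes: K' = 85 ac 41 48 a8 e1.
K' ⊕ ipad = b3 9a 77 7e 9e d7; K' ⊕ opad = d9 f0 1d 14 f4 bd.
Inner hash: sum = 179+154+119+126+158+215+35+223 = 1209 → 04 b9.
Outer hash (recomputed tag): sum = 217+240+29+20+244+189+4+185 = 1128 → 04 68.
Recomputed tag = 0468; claimed = 0468 → match.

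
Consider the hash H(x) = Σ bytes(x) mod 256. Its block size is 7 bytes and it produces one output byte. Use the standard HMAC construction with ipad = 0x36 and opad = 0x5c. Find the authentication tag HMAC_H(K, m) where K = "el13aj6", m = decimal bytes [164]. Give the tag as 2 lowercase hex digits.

Key "el13aj6" = 65 6c 31 33 61 6a 36 is exactly B = 7 bytes: K' = 65 6c 31 33 61 6a 36.
K' ⊕ ipad = 53 5a 07 05 57 5c 00.  K' ⊕ opad = 39 30 6d 6f 3d 36 6a.
Inner input = (K'⊕ipad) ∥ m = 53 5a 07 05 57 5c 00 ∥ a4.
Inner hash: sum = 83+90+7+5+87+92+0+164 = 528; mod 256 = 16 → 10.
Outer input = (K'⊕opad) ∥ inner = 39 30 6d 6f 3d 36 6a ∥ 10.
Outer hash (tag): sum = 57+48+109+111+61+54+106+16 = 562; mod 256 = 50 → 32.

32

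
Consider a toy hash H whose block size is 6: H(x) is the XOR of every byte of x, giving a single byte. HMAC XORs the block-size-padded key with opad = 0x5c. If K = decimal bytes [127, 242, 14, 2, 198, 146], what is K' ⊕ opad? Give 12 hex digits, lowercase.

Key decimal bytes [127, 242, 14, 2, 198, 146] = 7f f2 0e 02 c6 92 is exactly B = 6 bytes: K' = 7f f2 0e 02 c6 92.
XOR each byte with 0x5c: 7f⊕5c=23, f2⊕5c=ae, 0e⊕5c=52, 02⊕5c=5e, c6⊕5c=9a, 92⊕5c=ce.

23ae525e9ace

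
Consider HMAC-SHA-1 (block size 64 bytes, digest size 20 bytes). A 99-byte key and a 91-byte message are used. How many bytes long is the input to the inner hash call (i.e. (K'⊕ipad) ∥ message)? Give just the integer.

155

Key is 99 > 64 bytes, so it is hashed to 20 bytes then zero-padded to 64: |K'| = 64.
Inner input = (K'⊕ipad) ∥ m → 64 + 91 = 155 bytes.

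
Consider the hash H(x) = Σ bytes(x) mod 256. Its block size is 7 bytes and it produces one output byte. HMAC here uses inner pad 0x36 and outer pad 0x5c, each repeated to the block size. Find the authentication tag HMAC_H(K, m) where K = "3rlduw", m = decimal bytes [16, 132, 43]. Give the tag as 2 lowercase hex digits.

Key "3rlduw" = 33 72 6c 64 75 77 is 6 bytes ≤ B = 7; zero-pad to 7 bytes: K' = 33 72 6c 64 75 77 00.
K' ⊕ ipad = 05 44 5a 52 43 41 36.  K' ⊕ opad = 6f 2e 30 38 29 2b 5c.
Inner input = (K'⊕ipad) ∥ m = 05 44 5a 52 43 41 36 ∥ 10 84 2b.
Inner hash: sum = 5+68+90+82+67+65+54+16+132+43 = 622; mod 256 = 110 → 6e.
Outer input = (K'⊕opad) ∥ inner = 6f 2e 30 38 29 2b 5c ∥ 6e.
Outer hash (tag): sum = 111+46+48+56+41+43+92+110 = 547; mod 256 = 35 → 23.

23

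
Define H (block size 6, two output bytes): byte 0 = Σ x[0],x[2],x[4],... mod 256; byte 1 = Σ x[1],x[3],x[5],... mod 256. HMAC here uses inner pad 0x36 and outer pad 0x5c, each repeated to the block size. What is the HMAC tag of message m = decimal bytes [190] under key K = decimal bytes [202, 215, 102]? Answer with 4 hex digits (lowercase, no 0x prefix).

6c90

Key decimal bytes [202, 215, 102] = ca d7 66 is 3 bytes ≤ B = 6; zero-pad to 6 bytes: K' = ca d7 66 00 00 00.
K' ⊕ ipad = fc e1 50 36 36 36.  K' ⊕ opad = 96 8b 3a 5c 5c 5c.
Inner input = (K'⊕ipad) ∥ m = fc e1 50 36 36 36 ∥ be.
Inner hash: even-index sum = 576 mod 256 = 64; odd-index sum = 333 mod 256 = 77 → 40 4d.
Outer input = (K'⊕opad) ∥ inner = 96 8b 3a 5c 5c 5c ∥ 40 4d.
Outer hash (tag): even-index sum = 364 mod 256 = 108; odd-index sum = 400 mod 256 = 144 → 6c 90.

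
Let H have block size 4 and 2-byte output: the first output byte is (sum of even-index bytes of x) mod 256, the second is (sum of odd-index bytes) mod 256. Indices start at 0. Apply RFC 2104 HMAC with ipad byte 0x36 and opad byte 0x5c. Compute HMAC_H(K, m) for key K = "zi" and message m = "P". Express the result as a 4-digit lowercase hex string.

5426

Key "zi" = 7a 69 is 2 bytes ≤ B = 4; zero-pad to 4 bytes: K' = 7a 69 00 00.
K' ⊕ ipad = 4c 5f 36 36.  K' ⊕ opad = 26 35 5c 5c.
Inner input = (K'⊕ipad) ∥ m = 4c 5f 36 36 ∥ 50.
Inner hash: even-index sum = 210 mod 256 = 210; odd-index sum = 149 mod 256 = 149 → d2 95.
Outer input = (K'⊕opad) ∥ inner = 26 35 5c 5c ∥ d2 95.
Outer hash (tag): even-index sum = 340 mod 256 = 84; odd-index sum = 294 mod 256 = 38 → 54 26.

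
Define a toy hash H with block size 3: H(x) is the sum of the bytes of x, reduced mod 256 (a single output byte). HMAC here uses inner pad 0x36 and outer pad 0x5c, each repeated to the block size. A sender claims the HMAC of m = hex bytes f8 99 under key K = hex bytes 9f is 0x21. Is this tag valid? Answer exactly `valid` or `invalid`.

valid

Key hex bytes 9f is 1 byte ≤ B = 3; zero-pad to 3 bytes: K' = 9f 00 00.
K' ⊕ ipad = a9 36 36; K' ⊕ opad = c3 5c 5c.
Inner hash: sum = 169+54+54+248+153 = 678; mod 256 = 166 → a6.
Outer hash (recomputed tag): sum = 195+92+92+166 = 545; mod 256 = 33 → 21.
Recomputed tag = 21; claimed = 21 → match.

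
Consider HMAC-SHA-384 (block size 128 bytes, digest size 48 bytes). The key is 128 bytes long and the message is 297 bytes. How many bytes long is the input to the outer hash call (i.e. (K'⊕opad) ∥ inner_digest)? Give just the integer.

176

Key is 128 ≤ 128 bytes, zero-padded: |K'| = 128.
Outer input = (K'⊕opad) ∥ H(inner) → 128 + 48 = 176 bytes.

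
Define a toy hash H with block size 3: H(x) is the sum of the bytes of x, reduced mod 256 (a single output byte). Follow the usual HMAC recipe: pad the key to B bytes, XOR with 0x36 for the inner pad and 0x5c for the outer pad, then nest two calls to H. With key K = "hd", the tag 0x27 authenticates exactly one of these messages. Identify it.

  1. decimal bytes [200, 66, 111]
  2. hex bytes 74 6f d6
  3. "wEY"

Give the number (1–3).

Key "hd" = 68 64 is 2 bytes ≤ B = 3; zero-pad to 3 bytes: K' = 68 64 00.
K' ⊕ ipad = 5e 52 36; K' ⊕ opad = 34 38 5c.
m1: inner = H(5e 52 36 c8 42 6f) = 5f; tag = H(34 38 5c 5f) = 27 ← matches
m2: inner = H(5e 52 36 74 6f d6) = 9f; tag = H(34 38 5c 9f) = 67
m3: inner = H(5e 52 36 77 45 59) = fb; tag = H(34 38 5c fb) = c3

1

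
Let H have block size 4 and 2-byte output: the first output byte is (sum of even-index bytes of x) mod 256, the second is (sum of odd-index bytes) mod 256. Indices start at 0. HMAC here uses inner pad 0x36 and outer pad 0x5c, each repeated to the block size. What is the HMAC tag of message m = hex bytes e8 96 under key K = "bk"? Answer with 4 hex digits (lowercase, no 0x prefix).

Key "bk" = 62 6b is 2 bytes ≤ B = 4; zero-pad to 4 bytes: K' = 62 6b 00 00.
K' ⊕ ipad = 54 5d 36 36.  K' ⊕ opad = 3e 37 5c 5c.
Inner input = (K'⊕ipad) ∥ m = 54 5d 36 36 ∥ e8 96.
Inner hash: even-index sum = 370 mod 256 = 114; odd-index sum = 297 mod 256 = 41 → 72 29.
Outer input = (K'⊕opad) ∥ inner = 3e 37 5c 5c ∥ 72 29.
Outer hash (tag): even-index sum = 268 mod 256 = 12; odd-index sum = 188 mod 256 = 188 → 0c bc.

0cbc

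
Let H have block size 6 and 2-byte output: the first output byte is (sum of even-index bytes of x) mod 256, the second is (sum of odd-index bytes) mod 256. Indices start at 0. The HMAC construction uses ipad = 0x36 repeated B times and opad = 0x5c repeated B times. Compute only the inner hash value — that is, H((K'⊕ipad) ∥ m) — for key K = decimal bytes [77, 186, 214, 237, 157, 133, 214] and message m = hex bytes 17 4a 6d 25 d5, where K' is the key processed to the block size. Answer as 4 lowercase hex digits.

Key decimal bytes [77, 186, 214, 237, 157, 133, 214] = 4d ba d6 ed 9d 85 d6 is 7 bytes > B = 6, so hash it first: H(key) = 96 2c, then zero-pad to 6 bytes: K' = 96 2c 00 00 00 00.
K' ⊕ ipad = a0 1a 36 36 36 36.
Inner input = a0 1a 36 36 36 36 ∥ 17 4a 6d 25 d5.
Inner hash: even-index sum = 613 mod 256 = 101; odd-index sum = 245 mod 256 = 245 → 65 f5.

65f5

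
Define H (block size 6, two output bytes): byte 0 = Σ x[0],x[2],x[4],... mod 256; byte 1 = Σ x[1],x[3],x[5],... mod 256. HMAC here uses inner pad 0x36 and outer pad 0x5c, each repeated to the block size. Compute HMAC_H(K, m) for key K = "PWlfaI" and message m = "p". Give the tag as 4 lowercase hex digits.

Key "PWlfaI" = 50 57 6c 66 61 49 is exactly B = 6 bytes: K' = 50 57 6c 66 61 49.
K' ⊕ ipad = 66 61 5a 50 57 7f.  K' ⊕ opad = 0c 0b 30 3a 3d 15.
Inner input = (K'⊕ipad) ∥ m = 66 61 5a 50 57 7f ∥ 70.
Inner hash: even-index sum = 391 mod 256 = 135; odd-index sum = 304 mod 256 = 48 → 87 30.
Outer input = (K'⊕opad) ∥ inner = 0c 0b 30 3a 3d 15 ∥ 87 30.
Outer hash (tag): even-index sum = 256 mod 256 = 0; odd-index sum = 138 mod 256 = 138 → 00 8a.

008a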